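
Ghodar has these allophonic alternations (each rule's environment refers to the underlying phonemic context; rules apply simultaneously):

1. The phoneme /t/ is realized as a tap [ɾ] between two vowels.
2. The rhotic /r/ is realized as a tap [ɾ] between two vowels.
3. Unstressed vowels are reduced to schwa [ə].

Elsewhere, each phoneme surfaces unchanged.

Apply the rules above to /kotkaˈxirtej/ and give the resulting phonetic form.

[kətkəˈxirtəj]

/k/ — not in any rule's target class → [k].
/o/ (between /k/ and /t/) occurs in an unstressed syllable → [ə] by rule 3.
/t/ (between /o/ and /k/) is in the target of rule 1 but the environment (between two vowels) is not met → [t].
/k/ (between /t/ and /a/) is unaffected → [k].
/a/ — between /k/ and /x/, in an unstressed syllable — surfaces as [ə] (rule 3).
/x/ (between /a/ and /i/): no rule targets it → [x].
/i/ — between /x/ and /r/; rule 3 does not apply here → [i].
/r/ (between /i/ and /t/) fails the environment for rule 2, so it stays [r].
/t/ (between /r/ and /e/): rule 1 targets it, but not between two vowels → unchanged [t].
/e/ — between /t/ and /j/, in an unstressed syllable — surfaces as [ə] (rule 3).
/j/ stays [j].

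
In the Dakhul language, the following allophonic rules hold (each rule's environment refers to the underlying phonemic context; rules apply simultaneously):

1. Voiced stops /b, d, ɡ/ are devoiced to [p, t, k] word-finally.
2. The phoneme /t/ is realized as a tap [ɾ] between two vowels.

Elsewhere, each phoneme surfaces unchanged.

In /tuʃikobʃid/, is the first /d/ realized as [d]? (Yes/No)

No

/d/ (word-final) occurs word-finally → [t] by rule 1.
The actual realization is [t], not [d].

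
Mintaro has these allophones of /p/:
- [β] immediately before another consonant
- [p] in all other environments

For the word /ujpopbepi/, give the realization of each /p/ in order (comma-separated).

Occurrence 1 (position 3): no conditioning environment matches → elsewhere allophone [p].
Occurrence 2 (position 5): immediately before another consonant → [β].
Occurrence 3 (position 8): no conditioning environment matches → elsewhere allophone [p].

[p], [β], [p]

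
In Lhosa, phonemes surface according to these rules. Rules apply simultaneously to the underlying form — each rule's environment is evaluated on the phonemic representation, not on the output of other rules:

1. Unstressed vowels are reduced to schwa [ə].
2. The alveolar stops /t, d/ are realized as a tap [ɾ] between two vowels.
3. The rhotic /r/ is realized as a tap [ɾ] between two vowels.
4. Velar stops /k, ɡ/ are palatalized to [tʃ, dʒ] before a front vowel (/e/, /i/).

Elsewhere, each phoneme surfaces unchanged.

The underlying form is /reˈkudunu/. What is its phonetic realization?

/r/ (word-initial) fails the environment for rule 3, so it stays [r].
Rule 1 applies to /e/ (between /r/ and /k/: in an unstressed syllable) → [ə].
/k/ (between /e/ and /u/): rule 4 targets it, but not before a front vowel → unchanged [k].
/u/ — between /k/ and /d/; rule 1 does not apply here → [u].
Rule 2 applies to /d/ (between /u/ and /u/: between two vowels) → [ɾ].
/u/ (between /d/ and /n/) occurs in an unstressed syllable → [ə] by rule 1.
/n/ — not in any rule's target class → [n].
Rule 1 applies to /u/ (word-final: in an unstressed syllable) → [ə].

[rəˈkuɾənə]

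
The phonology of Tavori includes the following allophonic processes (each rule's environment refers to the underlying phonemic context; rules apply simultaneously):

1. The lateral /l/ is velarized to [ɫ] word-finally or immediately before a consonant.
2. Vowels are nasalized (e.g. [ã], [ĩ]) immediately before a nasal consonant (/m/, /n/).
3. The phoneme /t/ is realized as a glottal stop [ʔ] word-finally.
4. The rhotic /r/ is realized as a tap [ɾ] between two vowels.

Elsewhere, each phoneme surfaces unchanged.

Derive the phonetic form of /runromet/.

[rũnrõmeʔ]

/r/ (word-initial) is in the target of rule 4 but the environment (between two vowels) is not met → [r].
/u/ (between /r/ and /n/) occurs before a nasal consonant → [ũ] by rule 2.
/n/ (between /u/ and /r/): no rule targets it → [n].
/r/ (between /n/ and /o/) fails the environment for rule 4, so it stays [r].
/o/ meets the environment for rule 2 (before a nasal consonant) → [õ].
/m/ (between /o/ and /e/) is unaffected → [m].
/e/ — between /m/ and /t/; rule 2 does not apply here → [e].
/t/ — word-final, word-finally — surfaces as [ʔ] (rule 3).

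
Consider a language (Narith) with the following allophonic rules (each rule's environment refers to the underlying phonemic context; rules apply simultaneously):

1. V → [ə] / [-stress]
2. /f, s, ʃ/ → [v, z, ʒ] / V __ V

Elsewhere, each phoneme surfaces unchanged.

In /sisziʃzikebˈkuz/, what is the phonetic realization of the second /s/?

[s]

/s/ (between /i/ and /z/): rule 2 targets it, but not between two vowels → unchanged [s].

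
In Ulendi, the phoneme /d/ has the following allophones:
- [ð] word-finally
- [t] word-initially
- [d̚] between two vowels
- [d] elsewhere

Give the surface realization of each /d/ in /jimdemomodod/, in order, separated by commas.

Occurrence 1 (position 4): no conditioning environment matches → elsewhere allophone [d].
Occurrence 2 (position 10): between two vowels → [d̚].
Occurrence 3 (position 12): word-finally → [ð].

[d], [d̚], [ð]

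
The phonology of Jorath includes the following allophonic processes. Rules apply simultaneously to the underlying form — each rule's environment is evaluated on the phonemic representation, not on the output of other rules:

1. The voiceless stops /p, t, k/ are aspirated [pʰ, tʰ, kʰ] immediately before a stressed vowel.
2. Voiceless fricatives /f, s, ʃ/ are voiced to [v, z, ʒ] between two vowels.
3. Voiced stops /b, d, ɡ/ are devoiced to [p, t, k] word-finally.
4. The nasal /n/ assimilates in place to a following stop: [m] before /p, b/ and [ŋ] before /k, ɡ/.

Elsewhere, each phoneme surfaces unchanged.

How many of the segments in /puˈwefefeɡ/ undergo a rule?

3

Segments that undergo a rule: /f/ → [v] (rule 2); /f/ → [v] (rule 2); /ɡ/ → [k] (rule 3).
All other segments surface unchanged.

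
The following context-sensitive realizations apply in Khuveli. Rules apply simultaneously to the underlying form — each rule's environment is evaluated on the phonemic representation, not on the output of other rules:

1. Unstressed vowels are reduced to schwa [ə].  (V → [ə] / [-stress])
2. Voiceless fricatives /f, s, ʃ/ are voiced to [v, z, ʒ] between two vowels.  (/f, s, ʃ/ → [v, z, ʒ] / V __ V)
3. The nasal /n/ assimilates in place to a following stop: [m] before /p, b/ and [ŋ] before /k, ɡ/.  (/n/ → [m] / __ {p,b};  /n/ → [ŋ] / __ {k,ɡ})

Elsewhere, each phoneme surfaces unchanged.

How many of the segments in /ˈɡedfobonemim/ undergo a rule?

4

Segments that undergo a rule: /o/ → [ə] (rule 1); /o/ → [ə] (rule 1); /e/ → [ə] (rule 1); /i/ → [ə] (rule 1).
All other segments surface unchanged.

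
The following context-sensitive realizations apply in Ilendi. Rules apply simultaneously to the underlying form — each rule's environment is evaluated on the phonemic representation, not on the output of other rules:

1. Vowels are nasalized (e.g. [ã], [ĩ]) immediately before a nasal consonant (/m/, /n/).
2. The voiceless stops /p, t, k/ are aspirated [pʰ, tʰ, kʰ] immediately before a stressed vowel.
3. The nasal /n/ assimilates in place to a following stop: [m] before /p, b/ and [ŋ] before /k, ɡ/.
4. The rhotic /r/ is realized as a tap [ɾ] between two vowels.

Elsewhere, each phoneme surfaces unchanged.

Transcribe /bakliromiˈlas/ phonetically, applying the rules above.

/b/ — not in any rule's target class → [b].
/a/ — between /b/ and /k/; rule 1 does not apply here → [a].
/k/ (between /a/ and /l/): rule 2 targets it, but not immediately before a stressed vowel → unchanged [k].
/l/ (between /k/ and /i/) is unaffected → [l].
/i/ (between /l/ and /r/) is in the target of rule 1 but the environment (before a nasal consonant) is not met → [i].
/r/ meets the environment for rule 4 (between two vowels) → [ɾ].
/o/ (between /r/ and /m/) occurs before a nasal consonant → [õ] by rule 1.
/m/ — not in any rule's target class → [m].
/i/ (between /m/ and /l/) is in the target of rule 1 but the environment (before a nasal consonant) is not met → [i].
/l/ — not in any rule's target class → [l].
/a/ (between /l/ and /s/) is in the target of rule 1 but the environment (before a nasal consonant) is not met → [a].
/s/ stays [s].

[bakliɾõmiˈlas]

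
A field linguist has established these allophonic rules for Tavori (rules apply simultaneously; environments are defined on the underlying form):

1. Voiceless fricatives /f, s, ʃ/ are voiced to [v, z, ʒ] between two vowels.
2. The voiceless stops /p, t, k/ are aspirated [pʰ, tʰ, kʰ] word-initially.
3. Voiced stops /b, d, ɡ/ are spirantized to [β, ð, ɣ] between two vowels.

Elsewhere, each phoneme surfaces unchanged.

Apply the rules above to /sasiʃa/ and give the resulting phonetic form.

/s/ (word-initial): rule 1 targets it, but not between two vowels → unchanged [s].
/s/ (between /a/ and /i/) occurs between two vowels → [z] by rule 1.
/ʃ/ (between /i/ and /a/): between two vowels, so rule 1 applies → [ʒ].

[saziʒa]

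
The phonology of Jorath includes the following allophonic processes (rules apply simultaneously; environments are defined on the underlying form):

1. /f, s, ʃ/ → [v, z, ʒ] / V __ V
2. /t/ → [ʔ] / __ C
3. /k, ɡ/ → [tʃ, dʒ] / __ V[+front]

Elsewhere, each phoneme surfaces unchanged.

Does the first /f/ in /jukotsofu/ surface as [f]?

/f/ (between /o/ and /u/) occurs between two vowels → [v] by rule 1.
The actual realization is [v], not [f].

No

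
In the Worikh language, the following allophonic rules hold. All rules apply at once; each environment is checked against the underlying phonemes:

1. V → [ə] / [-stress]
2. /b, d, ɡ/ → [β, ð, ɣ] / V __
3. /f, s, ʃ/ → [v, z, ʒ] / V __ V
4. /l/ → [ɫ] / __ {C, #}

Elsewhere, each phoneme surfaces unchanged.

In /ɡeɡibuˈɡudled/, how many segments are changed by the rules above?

9

Segments that undergo a rule: /e/ → [ə] (rule 1); /ɡ/ → [ɣ] (rule 2); /i/ → [ə] (rule 1); /b/ → [β] (rule 2); /u/ → [ə] (rule 1); /ɡ/ → [ɣ] (rule 2); /d/ → [ð] (rule 2); /e/ → [ə] (rule 1); /d/ → [ð] (rule 2).
All other segments surface unchanged.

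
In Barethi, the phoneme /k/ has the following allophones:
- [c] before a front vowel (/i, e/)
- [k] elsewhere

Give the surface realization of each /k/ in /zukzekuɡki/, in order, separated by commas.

Occurrence 1 (position 3): no conditioning environment matches → elsewhere allophone [k].
Occurrence 2 (position 6): no conditioning environment matches → elsewhere allophone [k].
Occurrence 3 (position 9): before a front vowel → [c].

[k], [k], [c]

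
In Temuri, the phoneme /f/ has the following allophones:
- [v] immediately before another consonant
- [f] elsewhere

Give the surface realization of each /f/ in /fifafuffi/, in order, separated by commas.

[f], [f], [f], [v], [f]

Occurrence 1 (position 1): no conditioning environment matches → elsewhere allophone [f].
Occurrence 2 (position 3): no conditioning environment matches → elsewhere allophone [f].
Occurrence 3 (position 5): no conditioning environment matches → elsewhere allophone [f].
Occurrence 4 (position 7): immediately before another consonant → [v].
Occurrence 5 (position 8): no conditioning environment matches → elsewhere allophone [f].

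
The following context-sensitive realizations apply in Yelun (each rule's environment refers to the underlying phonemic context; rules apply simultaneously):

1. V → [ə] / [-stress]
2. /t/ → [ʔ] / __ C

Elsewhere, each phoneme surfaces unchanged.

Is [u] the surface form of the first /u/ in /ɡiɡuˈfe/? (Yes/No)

/u/ — between /ɡ/ and /f/, in an unstressed syllable — surfaces as [ə] (rule 1).
The actual realization is [ə], not [u].

No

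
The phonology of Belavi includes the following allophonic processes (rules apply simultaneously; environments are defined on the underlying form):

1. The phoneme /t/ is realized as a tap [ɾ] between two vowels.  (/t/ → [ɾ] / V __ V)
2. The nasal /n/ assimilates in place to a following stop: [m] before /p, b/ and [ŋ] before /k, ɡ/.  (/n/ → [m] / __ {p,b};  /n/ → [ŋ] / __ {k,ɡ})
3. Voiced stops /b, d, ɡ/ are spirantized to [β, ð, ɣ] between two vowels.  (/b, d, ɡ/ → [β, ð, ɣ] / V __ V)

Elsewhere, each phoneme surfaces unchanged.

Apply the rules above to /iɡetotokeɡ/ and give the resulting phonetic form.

/ɡ/ (between /i/ and /e/): between two vowels, so rule 3 applies → [ɣ].
/t/ (between /e/ and /o/) occurs between two vowels → [ɾ] by rule 1.
Rule 1 applies to /t/ (between /o/ and /o/: between two vowels) → [ɾ].
/ɡ/ (word-final) is in the target of rule 3 but the environment (between two vowels) is not met → [ɡ].

[iɣeɾoɾokeɡ]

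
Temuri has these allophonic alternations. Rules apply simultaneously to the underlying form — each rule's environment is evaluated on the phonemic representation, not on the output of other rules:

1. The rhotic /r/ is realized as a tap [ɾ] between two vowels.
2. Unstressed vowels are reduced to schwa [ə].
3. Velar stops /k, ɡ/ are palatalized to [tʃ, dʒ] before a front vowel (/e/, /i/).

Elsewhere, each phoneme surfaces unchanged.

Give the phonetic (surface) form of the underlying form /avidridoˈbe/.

[əvədrədəˈbe]

/a/ — word-initial, in an unstressed syllable — surfaces as [ə] (rule 2).
/v/ (between /a/ and /i/): no rule targets it → [v].
/i/ (between /v/ and /d/) occurs in an unstressed syllable → [ə] by rule 2.
/d/ (between /i/ and /r/) is unaffected → [d].
/r/ (between /d/ and /i/) fails the environment for rule 1, so it stays [r].
/i/ (between /r/ and /d/): in an unstressed syllable, so rule 2 applies → [ə].
/d/ — not in any rule's target class → [d].
/o/ — between /d/ and /b/, in an unstressed syllable — surfaces as [ə] (rule 2).
/b/ (between /o/ and /e/) is unaffected → [b].
/e/ (word-final): rule 2 targets it, but not in an unstressed syllable → unchanged [e].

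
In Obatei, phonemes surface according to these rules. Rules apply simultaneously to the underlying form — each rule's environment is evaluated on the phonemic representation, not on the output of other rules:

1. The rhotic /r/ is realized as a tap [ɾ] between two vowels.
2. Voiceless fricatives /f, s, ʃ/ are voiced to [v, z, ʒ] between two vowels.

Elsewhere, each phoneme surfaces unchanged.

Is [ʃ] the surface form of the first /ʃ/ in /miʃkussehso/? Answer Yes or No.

/ʃ/ (between /i/ and /k/) is in the target of rule 2 but the environment (between two vowels) is not met → [ʃ].
The actual realization is [ʃ], which matches [ʃ].

Yes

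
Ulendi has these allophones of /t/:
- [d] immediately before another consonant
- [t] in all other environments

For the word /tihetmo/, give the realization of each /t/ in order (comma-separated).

[t], [d]

Occurrence 1 (position 1): no conditioning environment matches → elsewhere allophone [t].
Occurrence 2 (position 5): immediately before another consonant → [d].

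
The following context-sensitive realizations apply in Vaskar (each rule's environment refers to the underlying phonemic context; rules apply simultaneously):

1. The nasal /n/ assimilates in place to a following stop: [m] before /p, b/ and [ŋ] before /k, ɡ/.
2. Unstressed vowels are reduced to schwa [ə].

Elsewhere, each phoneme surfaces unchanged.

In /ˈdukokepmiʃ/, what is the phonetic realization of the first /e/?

[ə]

/e/ (between /k/ and /p/): in an unstressed syllable, so rule 2 applies → [ə].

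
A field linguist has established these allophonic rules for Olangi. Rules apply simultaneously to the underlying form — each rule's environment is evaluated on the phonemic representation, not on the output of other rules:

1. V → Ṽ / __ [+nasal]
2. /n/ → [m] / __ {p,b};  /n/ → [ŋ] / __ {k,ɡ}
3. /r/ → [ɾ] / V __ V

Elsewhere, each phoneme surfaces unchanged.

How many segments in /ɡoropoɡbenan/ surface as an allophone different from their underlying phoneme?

Segments that undergo a rule: /r/ → [ɾ] (rule 3); /e/ → [ẽ] (rule 1); /a/ → [ã] (rule 1).
All other segments surface unchanged.

3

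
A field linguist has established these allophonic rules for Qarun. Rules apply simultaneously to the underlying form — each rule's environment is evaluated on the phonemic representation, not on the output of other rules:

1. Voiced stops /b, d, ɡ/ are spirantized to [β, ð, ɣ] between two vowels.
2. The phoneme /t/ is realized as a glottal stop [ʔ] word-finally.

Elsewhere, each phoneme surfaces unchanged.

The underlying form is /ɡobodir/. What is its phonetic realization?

[ɡoβoðir]

/ɡ/ (word-initial): rule 1 targets it, but not between two vowels → unchanged [ɡ].
/o/ (between /ɡ/ and /b/): no rule targets it → [o].
/b/ (between /o/ and /o/): between two vowels, so rule 1 applies → [β].
/o/ stays [o].
/d/ (between /o/ and /i/): between two vowels, so rule 1 applies → [ð].
/i/ (between /d/ and /r/) is unaffected → [i].
/r/ — not in any rule's target class → [r].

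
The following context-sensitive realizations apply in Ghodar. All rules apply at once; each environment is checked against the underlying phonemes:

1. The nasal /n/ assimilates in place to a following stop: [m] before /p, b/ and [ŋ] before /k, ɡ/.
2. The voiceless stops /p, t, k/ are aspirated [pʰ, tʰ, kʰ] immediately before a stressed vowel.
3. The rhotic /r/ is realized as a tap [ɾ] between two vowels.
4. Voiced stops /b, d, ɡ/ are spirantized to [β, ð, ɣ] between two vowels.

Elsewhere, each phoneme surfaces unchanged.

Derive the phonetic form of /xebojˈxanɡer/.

/x/ (word-initial) is unaffected → [x].
/e/ stays [e].
Rule 4 applies to /b/ (between /e/ and /o/: between two vowels) → [β].
/o/ (between /b/ and /j/) is unaffected → [o].
/j/ stays [j].
/x/ — not in any rule's target class → [x].
/a/ — not in any rule's target class → [a].
/n/ (between /a/ and /ɡ/) occurs before a labial or velar stop → [ŋ] by rule 1.
/ɡ/ (between /n/ and /e/): rule 4 targets it, but not between two vowels → unchanged [ɡ].
/e/ (between /ɡ/ and /r/): no rule targets it → [e].
/r/ — word-final; rule 3 does not apply here → [r].

[xeβojˈxaŋɡer]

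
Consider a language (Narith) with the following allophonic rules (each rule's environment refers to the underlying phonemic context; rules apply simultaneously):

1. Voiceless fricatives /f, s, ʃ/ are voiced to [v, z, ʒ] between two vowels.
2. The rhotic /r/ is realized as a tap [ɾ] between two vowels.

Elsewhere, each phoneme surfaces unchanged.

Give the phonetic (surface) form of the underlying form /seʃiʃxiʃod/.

/s/ (word-initial) fails the environment for rule 1, so it stays [s].
/e/ (between /s/ and /ʃ/): no rule targets it → [e].
/ʃ/ (between /e/ and /i/) occurs between two vowels → [ʒ] by rule 1.
/i/ (between /ʃ/ and /ʃ/) is unaffected → [i].
/ʃ/ (between /i/ and /x/): rule 1 targets it, but not between two vowels → unchanged [ʃ].
/x/ — not in any rule's target class → [x].
/i/ (between /x/ and /ʃ/) is unaffected → [i].
Rule 1 applies to /ʃ/ (between /i/ and /o/: between two vowels) → [ʒ].
/o/ (between /ʃ/ and /d/) is unaffected → [o].
/d/ — not in any rule's target class → [d].

[seʒiʃxiʒod]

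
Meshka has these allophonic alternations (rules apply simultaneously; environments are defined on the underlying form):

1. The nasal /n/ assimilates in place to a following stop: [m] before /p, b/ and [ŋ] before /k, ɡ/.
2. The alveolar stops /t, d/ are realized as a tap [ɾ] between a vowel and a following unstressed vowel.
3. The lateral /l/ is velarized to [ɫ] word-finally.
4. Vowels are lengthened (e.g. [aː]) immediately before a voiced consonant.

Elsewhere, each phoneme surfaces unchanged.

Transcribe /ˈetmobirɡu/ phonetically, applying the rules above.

/e/ (word-initial) fails the environment for rule 4, so it stays [e].
/t/ (between /e/ and /m/) is in the target of rule 2 but the environment (between a vowel and a following unstressed vowel) is not met → [t].
/m/ stays [m].
/o/ meets the environment for rule 4 (before a voiced consonant) → [oː].
/b/ (between /o/ and /i/) is unaffected → [b].
Rule 4 applies to /i/ (between /b/ and /r/: before a voiced consonant) → [iː].
/r/ — not in any rule's target class → [r].
/ɡ/ — not in any rule's target class → [ɡ].
/u/ (word-final): rule 4 targets it, but not before a voiced consonant → unchanged [u].

[ˈetmoːbiːrɡu]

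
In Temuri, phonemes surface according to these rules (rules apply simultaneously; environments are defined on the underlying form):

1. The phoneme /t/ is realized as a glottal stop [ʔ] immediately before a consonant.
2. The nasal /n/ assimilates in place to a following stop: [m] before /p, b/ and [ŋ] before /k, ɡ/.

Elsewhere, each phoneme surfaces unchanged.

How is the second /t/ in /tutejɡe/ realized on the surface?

[t]

/t/ — between /u/ and /e/; rule 1 does not apply here → [t].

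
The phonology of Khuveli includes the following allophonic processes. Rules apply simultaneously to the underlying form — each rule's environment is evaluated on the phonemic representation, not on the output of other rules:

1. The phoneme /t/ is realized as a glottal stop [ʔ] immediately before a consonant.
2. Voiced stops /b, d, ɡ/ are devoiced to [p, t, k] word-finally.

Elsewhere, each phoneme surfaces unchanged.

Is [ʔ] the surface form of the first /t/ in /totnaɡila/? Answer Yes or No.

/t/ — word-initial; rule 1 does not apply here → [t].
The actual realization is [t], not [ʔ].

No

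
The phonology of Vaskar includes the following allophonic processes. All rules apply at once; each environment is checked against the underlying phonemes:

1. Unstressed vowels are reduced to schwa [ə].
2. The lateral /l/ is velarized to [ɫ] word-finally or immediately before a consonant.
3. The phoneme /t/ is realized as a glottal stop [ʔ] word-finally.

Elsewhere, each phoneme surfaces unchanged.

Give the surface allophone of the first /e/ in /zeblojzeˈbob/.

[ə]

/e/ — between /z/ and /b/, in an unstressed syllable — surfaces as [ə] (rule 1).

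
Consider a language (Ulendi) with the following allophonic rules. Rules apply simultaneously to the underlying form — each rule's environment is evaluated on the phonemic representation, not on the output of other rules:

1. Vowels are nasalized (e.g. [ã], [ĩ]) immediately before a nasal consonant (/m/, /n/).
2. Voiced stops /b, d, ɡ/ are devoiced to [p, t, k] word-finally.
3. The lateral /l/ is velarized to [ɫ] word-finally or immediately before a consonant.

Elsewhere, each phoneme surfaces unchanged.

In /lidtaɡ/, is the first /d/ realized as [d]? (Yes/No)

/d/ (between /i/ and /t/) is in the target of rule 2 but the environment (word-finally) is not met → [d].
The actual realization is [d], which matches [d].

Yes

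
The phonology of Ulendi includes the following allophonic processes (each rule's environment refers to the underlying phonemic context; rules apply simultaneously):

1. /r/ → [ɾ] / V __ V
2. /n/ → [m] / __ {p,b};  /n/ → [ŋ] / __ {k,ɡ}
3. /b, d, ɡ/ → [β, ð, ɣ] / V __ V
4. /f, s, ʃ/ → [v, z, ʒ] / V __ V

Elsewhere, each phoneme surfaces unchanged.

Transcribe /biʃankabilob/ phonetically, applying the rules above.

[biʒaŋkaβilob]

/b/ (word-initial): rule 3 targets it, but not between two vowels → unchanged [b].
/i/ (between /b/ and /ʃ/): no rule targets it → [i].
Rule 4 applies to /ʃ/ (between /i/ and /a/: between two vowels) → [ʒ].
/a/ stays [a].
/n/ (between /a/ and /k/) occurs before a labial or velar stop → [ŋ] by rule 2.
/k/ (between /n/ and /a/) is unaffected → [k].
/a/ — not in any rule's target class → [a].
Rule 3 applies to /b/ (between /a/ and /i/: between two vowels) → [β].
/i/ (between /b/ and /l/) is unaffected → [i].
/l/ (between /i/ and /o/) is unaffected → [l].
/o/ — not in any rule's target class → [o].
/b/ (word-final) fails the environment for rule 3, so it stays [b].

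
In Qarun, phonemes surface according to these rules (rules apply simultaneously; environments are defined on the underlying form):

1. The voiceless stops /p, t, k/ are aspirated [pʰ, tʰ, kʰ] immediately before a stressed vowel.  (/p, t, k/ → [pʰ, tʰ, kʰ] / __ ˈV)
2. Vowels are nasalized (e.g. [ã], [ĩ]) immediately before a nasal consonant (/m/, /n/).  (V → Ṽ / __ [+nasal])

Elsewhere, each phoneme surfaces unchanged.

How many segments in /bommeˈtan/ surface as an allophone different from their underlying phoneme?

Segments that undergo a rule: /o/ → [õ] (rule 2); /t/ → [tʰ] (rule 1); /a/ → [ã] (rule 2).
All other segments surface unchanged.

3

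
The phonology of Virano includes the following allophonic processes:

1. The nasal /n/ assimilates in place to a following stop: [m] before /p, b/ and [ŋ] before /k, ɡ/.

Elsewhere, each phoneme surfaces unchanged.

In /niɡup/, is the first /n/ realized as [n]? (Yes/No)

/n/ (word-initial) fails the environment for rule 1, so it stays [n].
The actual realization is [n], which matches [n].

Yes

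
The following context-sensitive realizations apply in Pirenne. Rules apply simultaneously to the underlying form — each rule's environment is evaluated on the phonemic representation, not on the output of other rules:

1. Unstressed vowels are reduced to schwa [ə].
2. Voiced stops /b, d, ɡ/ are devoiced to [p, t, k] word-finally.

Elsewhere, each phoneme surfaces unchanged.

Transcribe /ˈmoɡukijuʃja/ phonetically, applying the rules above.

[ˈmoɡəkəjəʃjə]

/m/ (word-initial): no rule targets it → [m].
/o/ (between /m/ and /ɡ/): rule 1 targets it, but not in an unstressed syllable → unchanged [o].
/ɡ/ — between /o/ and /u/; rule 2 does not apply here → [ɡ].
/u/ — between /ɡ/ and /k/, in an unstressed syllable — surfaces as [ə] (rule 1).
/k/ (between /u/ and /i/) is unaffected → [k].
Rule 1 applies to /i/ (between /k/ and /j/: in an unstressed syllable) → [ə].
/j/ (between /i/ and /u/) is unaffected → [j].
/u/ meets the environment for rule 1 (in an unstressed syllable) → [ə].
/ʃ/ (between /u/ and /j/): no rule targets it → [ʃ].
/j/ (between /ʃ/ and /a/) is unaffected → [j].
/a/ — word-final, in an unstressed syllable — surfaces as [ə] (rule 1).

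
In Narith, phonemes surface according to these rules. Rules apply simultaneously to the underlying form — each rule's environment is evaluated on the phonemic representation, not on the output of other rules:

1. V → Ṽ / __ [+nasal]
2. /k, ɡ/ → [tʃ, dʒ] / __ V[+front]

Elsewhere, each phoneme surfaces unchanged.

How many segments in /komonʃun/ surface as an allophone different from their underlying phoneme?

3

Segments that undergo a rule: /o/ → [õ] (rule 1); /o/ → [õ] (rule 1); /u/ → [ũ] (rule 1).
All other segments surface unchanged.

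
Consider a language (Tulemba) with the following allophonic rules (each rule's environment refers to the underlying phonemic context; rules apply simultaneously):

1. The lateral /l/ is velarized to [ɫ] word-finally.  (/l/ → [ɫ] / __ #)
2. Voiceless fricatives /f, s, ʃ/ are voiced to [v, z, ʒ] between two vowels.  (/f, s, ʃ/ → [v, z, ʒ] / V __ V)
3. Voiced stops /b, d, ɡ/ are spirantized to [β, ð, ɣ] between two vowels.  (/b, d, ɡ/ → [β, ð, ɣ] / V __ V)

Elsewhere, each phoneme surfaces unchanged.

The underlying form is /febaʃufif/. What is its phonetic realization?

/f/ (word-initial): rule 2 targets it, but not between two vowels → unchanged [f].
/e/ stays [e].
/b/ meets the environment for rule 3 (between two vowels) → [β].
/a/ (between /b/ and /ʃ/): no rule targets it → [a].
/ʃ/ meets the environment for rule 2 (between two vowels) → [ʒ].
/u/ stays [u].
/f/ — between /u/ and /i/, between two vowels — surfaces as [v] (rule 2).
/i/ — not in any rule's target class → [i].
/f/ (word-final): rule 2 targets it, but not between two vowels → unchanged [f].

[feβaʒuvif]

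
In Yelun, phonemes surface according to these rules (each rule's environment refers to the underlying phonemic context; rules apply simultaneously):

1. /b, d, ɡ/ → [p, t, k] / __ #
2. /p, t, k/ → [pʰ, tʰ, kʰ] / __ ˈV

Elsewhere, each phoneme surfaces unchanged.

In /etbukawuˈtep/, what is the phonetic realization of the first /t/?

[t]

/t/ (between /e/ and /b/): rule 2 targets it, but not immediately before a stressed vowel → unchanged [t].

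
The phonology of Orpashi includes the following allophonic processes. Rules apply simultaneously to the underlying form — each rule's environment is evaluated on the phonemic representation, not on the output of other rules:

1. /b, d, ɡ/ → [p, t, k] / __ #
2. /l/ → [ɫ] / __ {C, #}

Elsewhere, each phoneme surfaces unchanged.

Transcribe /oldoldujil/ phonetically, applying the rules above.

[oɫdoɫdujiɫ]

/l/ (between /o/ and /d/): word-finally or immediately before a consonant, so rule 2 applies → [ɫ].
/d/ (between /l/ and /o/) fails the environment for rule 1, so it stays [d].
/l/ — between /o/ and /d/, word-finally or immediately before a consonant — surfaces as [ɫ] (rule 2).
/d/ (between /l/ and /u/): rule 1 targets it, but not word-finally → unchanged [d].
/l/ (word-final): word-finally or immediately before a consonant, so rule 2 applies → [ɫ].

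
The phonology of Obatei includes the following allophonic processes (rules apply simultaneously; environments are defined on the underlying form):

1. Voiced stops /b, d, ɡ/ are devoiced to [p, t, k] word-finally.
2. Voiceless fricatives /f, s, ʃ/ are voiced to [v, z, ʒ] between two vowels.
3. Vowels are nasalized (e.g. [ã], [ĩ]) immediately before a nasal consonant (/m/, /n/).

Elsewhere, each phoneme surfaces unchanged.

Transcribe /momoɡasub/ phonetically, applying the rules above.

/o/ meets the environment for rule 3 (before a nasal consonant) → [õ].
/o/ (between /m/ and /ɡ/) is in the target of rule 3 but the environment (before a nasal consonant) is not met → [o].
/ɡ/ (between /o/ and /a/) fails the environment for rule 1, so it stays [ɡ].
/a/ (between /ɡ/ and /s/) is in the target of rule 3 but the environment (before a nasal consonant) is not met → [a].
/s/ meets the environment for rule 2 (between two vowels) → [z].
/u/ — between /s/ and /b/; rule 3 does not apply here → [u].
/b/ — word-final, word-finally — surfaces as [p] (rule 1).

[mõmoɡazup]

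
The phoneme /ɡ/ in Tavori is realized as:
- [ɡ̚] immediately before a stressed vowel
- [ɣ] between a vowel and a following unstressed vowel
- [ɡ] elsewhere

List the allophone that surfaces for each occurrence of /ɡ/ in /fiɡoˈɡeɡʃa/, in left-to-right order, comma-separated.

[ɣ], [ɡ̚], [ɡ]

Occurrence 1 (position 3): between a vowel and a following unstressed vowel → [ɣ].
Occurrence 2 (position 5): immediately before a stressed vowel → [ɡ̚].
Occurrence 3 (position 7): no conditioning environment matches → elsewhere allophone [ɡ].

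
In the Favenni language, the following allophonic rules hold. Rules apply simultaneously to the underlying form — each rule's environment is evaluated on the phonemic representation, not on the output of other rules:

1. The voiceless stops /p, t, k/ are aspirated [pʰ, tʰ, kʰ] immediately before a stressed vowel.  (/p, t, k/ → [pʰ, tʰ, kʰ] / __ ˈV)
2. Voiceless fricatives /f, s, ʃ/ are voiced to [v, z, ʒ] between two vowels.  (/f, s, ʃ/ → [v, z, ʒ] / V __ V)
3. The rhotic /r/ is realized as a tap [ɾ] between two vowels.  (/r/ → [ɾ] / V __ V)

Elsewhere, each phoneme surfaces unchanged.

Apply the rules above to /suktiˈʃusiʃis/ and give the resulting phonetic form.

/s/ (word-initial) fails the environment for rule 2, so it stays [s].
/u/ (between /s/ and /k/) is unaffected → [u].
/k/ (between /u/ and /t/) fails the environment for rule 1, so it stays [k].
/t/ (between /k/ and /i/) is in the target of rule 1 but the environment (immediately before a stressed vowel) is not met → [t].
/i/ — not in any rule's target class → [i].
/ʃ/ meets the environment for rule 2 (between two vowels) → [ʒ].
/u/ stays [u].
/s/ (between /u/ and /i/): between two vowels, so rule 2 applies → [z].
/i/ — not in any rule's target class → [i].
/ʃ/ (between /i/ and /i/) occurs between two vowels → [ʒ] by rule 2.
/i/ — not in any rule's target class → [i].
/s/ (word-final): rule 2 targets it, but not between two vowels → unchanged [s].

[suktiˈʒuziʒis]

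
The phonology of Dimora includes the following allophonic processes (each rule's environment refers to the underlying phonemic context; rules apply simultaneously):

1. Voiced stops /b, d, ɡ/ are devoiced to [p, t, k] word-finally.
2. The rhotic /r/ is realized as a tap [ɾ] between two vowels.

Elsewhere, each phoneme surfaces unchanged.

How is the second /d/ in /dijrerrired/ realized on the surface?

/d/ — word-final, word-finally — surfaces as [t] (rule 1).

[t]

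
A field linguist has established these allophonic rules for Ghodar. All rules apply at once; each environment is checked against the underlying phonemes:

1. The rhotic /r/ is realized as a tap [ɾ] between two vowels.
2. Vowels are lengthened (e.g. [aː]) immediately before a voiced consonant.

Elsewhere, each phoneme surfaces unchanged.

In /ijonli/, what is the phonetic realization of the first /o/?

/o/ (between /j/ and /n/) occurs before a voiced consonant → [oː] by rule 2.

[oː]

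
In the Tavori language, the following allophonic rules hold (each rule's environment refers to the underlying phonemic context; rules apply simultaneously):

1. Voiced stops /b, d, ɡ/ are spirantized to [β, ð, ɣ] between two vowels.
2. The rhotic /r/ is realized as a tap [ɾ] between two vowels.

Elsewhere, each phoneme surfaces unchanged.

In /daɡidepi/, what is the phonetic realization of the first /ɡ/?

[ɣ]

/ɡ/ meets the environment for rule 1 (between two vowels) → [ɣ].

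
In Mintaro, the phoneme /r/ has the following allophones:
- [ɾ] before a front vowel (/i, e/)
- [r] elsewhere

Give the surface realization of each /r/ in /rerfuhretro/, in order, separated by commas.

Occurrence 1 (position 1): before a front vowel (/i, e/) → [ɾ].
Occurrence 2 (position 3): no conditioning environment matches → elsewhere allophone [r].
Occurrence 3 (position 7): before a front vowel (/i, e/) → [ɾ].
Occurrence 4 (position 10): no conditioning environment matches → elsewhere allophone [r].

[ɾ], [r], [ɾ], [r]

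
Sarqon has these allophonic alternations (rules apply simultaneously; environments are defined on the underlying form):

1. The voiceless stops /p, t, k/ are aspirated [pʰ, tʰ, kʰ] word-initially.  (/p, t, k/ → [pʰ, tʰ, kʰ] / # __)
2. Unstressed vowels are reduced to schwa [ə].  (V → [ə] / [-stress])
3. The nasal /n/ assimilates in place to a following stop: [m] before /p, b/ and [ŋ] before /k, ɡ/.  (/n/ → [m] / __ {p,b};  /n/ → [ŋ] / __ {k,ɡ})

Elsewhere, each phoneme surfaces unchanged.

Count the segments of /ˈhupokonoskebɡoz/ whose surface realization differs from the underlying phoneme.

5

Segments that undergo a rule: /o/ → [ə] (rule 2); /o/ → [ə] (rule 2); /o/ → [ə] (rule 2); /e/ → [ə] (rule 2); /o/ → [ə] (rule 2).
All other segments surface unchanged.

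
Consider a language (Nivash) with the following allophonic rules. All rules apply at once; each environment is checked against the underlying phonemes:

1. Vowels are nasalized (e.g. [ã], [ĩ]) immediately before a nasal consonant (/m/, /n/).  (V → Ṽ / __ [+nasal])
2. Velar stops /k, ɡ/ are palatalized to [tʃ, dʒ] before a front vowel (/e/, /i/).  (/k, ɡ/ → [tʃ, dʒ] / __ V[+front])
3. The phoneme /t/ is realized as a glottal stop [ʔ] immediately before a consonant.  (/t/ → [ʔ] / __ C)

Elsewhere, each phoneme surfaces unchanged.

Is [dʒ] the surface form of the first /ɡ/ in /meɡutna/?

/ɡ/ — between /e/ and /u/; rule 2 does not apply here → [ɡ].
The actual realization is [ɡ], not [dʒ].

No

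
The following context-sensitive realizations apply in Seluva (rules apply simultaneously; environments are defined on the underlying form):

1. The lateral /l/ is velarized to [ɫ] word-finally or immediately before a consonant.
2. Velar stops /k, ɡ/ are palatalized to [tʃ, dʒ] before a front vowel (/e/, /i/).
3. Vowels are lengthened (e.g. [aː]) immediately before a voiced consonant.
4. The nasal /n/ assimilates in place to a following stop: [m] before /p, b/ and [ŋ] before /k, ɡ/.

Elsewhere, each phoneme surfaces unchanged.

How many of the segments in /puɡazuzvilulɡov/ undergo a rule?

Segments that undergo a rule: /u/ → [uː] (rule 3); /a/ → [aː] (rule 3); /u/ → [uː] (rule 3); /i/ → [iː] (rule 3); /u/ → [uː] (rule 3); /l/ → [ɫ] (rule 1); /o/ → [oː] (rule 3).
All other segments surface unchanged.

7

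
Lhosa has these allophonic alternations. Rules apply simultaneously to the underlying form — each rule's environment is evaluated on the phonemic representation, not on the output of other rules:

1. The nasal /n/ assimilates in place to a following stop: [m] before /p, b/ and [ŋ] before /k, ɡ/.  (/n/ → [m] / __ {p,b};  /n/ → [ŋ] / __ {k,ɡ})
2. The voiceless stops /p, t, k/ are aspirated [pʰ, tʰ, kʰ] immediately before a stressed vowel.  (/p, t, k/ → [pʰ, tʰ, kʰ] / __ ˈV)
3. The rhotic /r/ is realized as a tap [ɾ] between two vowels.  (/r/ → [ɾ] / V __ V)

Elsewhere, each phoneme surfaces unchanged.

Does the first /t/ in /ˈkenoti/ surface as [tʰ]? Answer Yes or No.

No

/t/ (between /o/ and /i/): rule 2 targets it, but not immediately before a stressed vowel → unchanged [t].
The actual realization is [t], not [tʰ].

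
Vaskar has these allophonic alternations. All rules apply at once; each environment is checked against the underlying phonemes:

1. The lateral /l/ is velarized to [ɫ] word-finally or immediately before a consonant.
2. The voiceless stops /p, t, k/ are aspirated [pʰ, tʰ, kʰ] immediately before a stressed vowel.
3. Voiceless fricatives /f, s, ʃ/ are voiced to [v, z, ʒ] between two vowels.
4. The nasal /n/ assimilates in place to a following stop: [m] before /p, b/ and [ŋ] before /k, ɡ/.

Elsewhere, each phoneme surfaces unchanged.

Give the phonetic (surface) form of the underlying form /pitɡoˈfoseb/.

[pitɡoˈvozeb]

/p/ — word-initial; rule 2 does not apply here → [p].
/i/ — not in any rule's target class → [i].
/t/ — between /i/ and /ɡ/; rule 2 does not apply here → [t].
/ɡ/ (between /t/ and /o/): no rule targets it → [ɡ].
/o/ stays [o].
/f/ (between /o/ and /o/) occurs between two vowels → [v] by rule 3.
/o/ (between /f/ and /s/): no rule targets it → [o].
/s/ (between /o/ and /e/): between two vowels, so rule 3 applies → [z].
/e/ (between /s/ and /b/): no rule targets it → [e].
/b/ stays [b].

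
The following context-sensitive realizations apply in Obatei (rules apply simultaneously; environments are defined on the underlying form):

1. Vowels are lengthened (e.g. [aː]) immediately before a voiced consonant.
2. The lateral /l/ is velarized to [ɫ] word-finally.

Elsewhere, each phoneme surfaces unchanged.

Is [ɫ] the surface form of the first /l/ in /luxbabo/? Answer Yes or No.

No

/l/ (word-initial) is in the target of rule 2 but the environment (word-finally) is not met → [l].
The actual realization is [l], not [ɫ].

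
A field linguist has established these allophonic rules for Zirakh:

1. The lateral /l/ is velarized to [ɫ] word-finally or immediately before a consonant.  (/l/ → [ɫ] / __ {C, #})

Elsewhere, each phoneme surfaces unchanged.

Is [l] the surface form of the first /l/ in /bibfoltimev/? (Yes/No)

/l/ (between /o/ and /t/) occurs word-finally or immediately before a consonant → [ɫ] by rule 1.
The actual realization is [ɫ], not [l].

No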